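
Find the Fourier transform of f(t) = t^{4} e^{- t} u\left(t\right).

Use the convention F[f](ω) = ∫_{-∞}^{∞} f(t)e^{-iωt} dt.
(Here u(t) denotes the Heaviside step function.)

F(ω) = \frac{24}{\left(i \omega + 1\right)^{5}}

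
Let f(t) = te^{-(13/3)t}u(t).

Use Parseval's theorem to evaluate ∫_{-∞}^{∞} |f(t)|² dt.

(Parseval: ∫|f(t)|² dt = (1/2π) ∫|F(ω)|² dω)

∫|f(t)|² dt = \frac{27}{8788}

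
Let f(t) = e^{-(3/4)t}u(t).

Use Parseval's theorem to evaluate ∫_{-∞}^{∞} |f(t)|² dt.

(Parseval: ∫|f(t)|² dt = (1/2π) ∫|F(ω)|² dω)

∫|f(t)|² dt = \frac{2}{3}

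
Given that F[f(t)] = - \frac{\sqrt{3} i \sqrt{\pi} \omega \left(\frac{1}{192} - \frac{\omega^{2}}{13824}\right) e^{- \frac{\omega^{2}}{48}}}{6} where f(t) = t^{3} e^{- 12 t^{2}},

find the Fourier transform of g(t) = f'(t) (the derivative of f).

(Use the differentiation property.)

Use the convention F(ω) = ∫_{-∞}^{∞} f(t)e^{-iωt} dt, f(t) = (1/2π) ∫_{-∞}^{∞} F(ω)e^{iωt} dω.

F[g](ω) = \frac{\sqrt{3} \sqrt{\pi} \omega^{2} \left(72 - \omega^{2}\right) e^{- \frac{\omega^{2}}{48}}}{82944}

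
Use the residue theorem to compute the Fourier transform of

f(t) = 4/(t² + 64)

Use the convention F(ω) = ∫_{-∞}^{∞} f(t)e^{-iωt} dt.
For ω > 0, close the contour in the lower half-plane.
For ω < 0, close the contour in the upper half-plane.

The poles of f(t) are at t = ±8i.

Let g(z) = f(z)e^{-iωz}; for large |z| the factor e^{-iωz} decays in the lower half-plane when ω > 0 and in the upper half-plane when ω < 0.

Case ω > 0 (lower half-plane, clockwise contour ⇒ F(ω) = -2πi·ΣRes):
  Res_{z = - 8 i} g(z) = \frac{i e^{- 8 \omega}}{4}
  F(ω) = -2πi·ΣRes = \frac{\pi e^{- 8 \omega}}{2}

Case ω < 0 (upper half-plane, counterclockwise contour ⇒ F(ω) = +2πi·ΣRes):
  Res_{z = 8 i} g(z) = - \frac{i e^{8 \omega}}{4}
  F(ω) = 2πi·ΣRes = \frac{\pi e^{8 \omega}}{2}

Both cases combine into a single formula in |ω|:

F(ω) = \frac{\pi e^{- 8 \left|{\omega}\right|}}{2}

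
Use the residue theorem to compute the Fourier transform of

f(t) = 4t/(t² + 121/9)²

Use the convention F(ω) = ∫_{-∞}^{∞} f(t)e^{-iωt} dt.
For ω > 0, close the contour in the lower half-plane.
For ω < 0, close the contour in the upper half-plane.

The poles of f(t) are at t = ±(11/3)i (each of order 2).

Let g(z) = f(z)e^{-iωz}; for large |z| the factor e^{-iωz} decays in the lower half-plane when ω > 0 and in the upper half-plane when ω < 0.

Case ω > 0 (lower half-plane, clockwise contour ⇒ F(ω) = -2πi·ΣRes):
  Res_{z = - \frac{11 i}{3}} g(z) = \frac{3 \omega e^{- \frac{11 \omega}{3}}}{11} (pole of order 2)
  F(ω) = -2πi·ΣRes = - \frac{6 i \pi \omega e^{- \frac{11 \omega}{3}}}{11}

Case ω < 0 (upper half-plane, counterclockwise contour ⇒ F(ω) = +2πi·ΣRes):
  Res_{z = \frac{11 i}{3}} g(z) = - \frac{3 \omega e^{\frac{11 \omega}{3}}}{11} (pole of order 2)
  F(ω) = 2πi·ΣRes = - \frac{6 i \pi \omega e^{\frac{11 \omega}{3}}}{11}

Both cases combine into a single formula in |ω|:

F(ω) = - \frac{6 i \pi \omega e^{- \frac{11 \left|{\omega}\right|}{3}}}{11}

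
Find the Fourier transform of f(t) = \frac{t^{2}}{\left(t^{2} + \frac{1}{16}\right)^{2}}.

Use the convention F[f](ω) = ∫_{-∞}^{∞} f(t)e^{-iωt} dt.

F(ω) = \frac{\pi \left(4 - \left|{\omega}\right|\right) e^{- \frac{\left|{\omega}\right|}{4}}}{2}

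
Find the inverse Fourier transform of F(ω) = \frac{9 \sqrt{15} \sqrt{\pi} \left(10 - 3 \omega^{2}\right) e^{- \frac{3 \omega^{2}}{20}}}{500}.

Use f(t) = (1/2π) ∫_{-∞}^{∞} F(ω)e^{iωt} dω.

f(t) = 3 t^{2} e^{- \frac{5 t^{2}}{3}}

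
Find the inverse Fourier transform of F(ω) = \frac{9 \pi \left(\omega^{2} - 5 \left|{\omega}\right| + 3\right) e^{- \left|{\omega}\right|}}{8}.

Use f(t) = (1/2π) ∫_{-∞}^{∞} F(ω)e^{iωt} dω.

f(t) = \frac{9 t^{4}}{\left(t^{2} + 1\right)^{3}}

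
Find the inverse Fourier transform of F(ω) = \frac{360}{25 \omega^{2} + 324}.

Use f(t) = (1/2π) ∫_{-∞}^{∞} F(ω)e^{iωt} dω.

f(t) = 2 e^{- \frac{18 \left|{t}\right|}{5}}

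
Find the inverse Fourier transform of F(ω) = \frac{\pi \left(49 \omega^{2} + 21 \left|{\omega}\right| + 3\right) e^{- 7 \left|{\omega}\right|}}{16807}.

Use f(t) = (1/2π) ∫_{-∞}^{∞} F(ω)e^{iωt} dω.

f(t) = \frac{8}{\left(t^{2} + 49\right)^{3}}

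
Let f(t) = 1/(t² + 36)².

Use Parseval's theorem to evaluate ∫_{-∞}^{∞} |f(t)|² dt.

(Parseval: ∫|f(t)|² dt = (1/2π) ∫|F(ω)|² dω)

∫|f(t)|² dt = \frac{5 \pi}{4478976}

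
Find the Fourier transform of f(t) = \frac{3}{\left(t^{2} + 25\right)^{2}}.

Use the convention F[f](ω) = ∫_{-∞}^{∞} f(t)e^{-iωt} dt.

F(ω) = \frac{3 \pi \left(5 \left|{\omega}\right| + 1\right) e^{- 5 \left|{\omega}\right|}}{250}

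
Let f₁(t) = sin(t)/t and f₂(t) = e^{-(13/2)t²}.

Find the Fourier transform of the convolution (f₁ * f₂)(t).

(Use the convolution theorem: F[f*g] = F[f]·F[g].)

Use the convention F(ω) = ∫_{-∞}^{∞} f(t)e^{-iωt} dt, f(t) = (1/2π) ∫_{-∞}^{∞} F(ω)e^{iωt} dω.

F[f₁*f₂](ω) = \begin{cases} \frac{\sqrt{26} \pi^{\frac{3}{2}} e^{- \frac{\omega^{2}}{26}}}{13} & \text{for}\: \omega > -1 \wedge \omega < 1 \\0 & \text{otherwise} \end{cases}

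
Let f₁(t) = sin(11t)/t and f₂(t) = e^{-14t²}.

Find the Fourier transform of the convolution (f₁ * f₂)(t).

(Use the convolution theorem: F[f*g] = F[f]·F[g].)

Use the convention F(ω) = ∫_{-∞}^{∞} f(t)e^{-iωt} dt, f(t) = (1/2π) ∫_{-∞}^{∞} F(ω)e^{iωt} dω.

F[f₁*f₂](ω) = \begin{cases} \frac{\sqrt{14} \pi^{\frac{3}{2}} e^{- \frac{\omega^{2}}{56}}}{14} & \text{for}\: \omega > -11 \wedge \omega < 11 \\0 & \text{otherwise} \end{cases}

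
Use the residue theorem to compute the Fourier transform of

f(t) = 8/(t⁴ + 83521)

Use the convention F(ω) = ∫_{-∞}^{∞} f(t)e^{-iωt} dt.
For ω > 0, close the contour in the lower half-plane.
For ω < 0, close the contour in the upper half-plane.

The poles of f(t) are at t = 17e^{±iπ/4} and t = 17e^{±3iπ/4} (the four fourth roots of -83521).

Let g(z) = f(z)e^{-iωz}; for large |z| the factor e^{-iωz} decays in the lower half-plane when ω > 0 and in the upper half-plane when ω < 0.

Case ω > 0 (lower half-plane, clockwise contour ⇒ F(ω) = -2πi·ΣRes):
  Res_{z = - \frac{17 \sqrt{2}}{2} - \frac{17 \sqrt{2} i}{2}} g(z) = \frac{\sqrt{2} \left(1 + i\right) e^{\frac{17 \sqrt{2} \omega \left(-1 + i\right)}{2}}}{4913}
  Res_{z = \frac{17 \sqrt{2}}{2} - \frac{17 \sqrt{2} i}{2}} g(z) = \frac{\sqrt{2} \left(-1 + i\right) e^{- \frac{17 \sqrt{2} \omega \left(1 + i\right)}{2}}}{4913}
  F(ω) = -2πi·ΣRes = \frac{2 \sqrt{2} \pi \left(\left(1 - i\right) e^{17 \sqrt{2} i \omega} + 1 + i\right) e^{- \frac{17 \sqrt{2} \omega \left(1 + i\right)}{2}}}{4913} = \frac{8 \pi e^{- \frac{17 \sqrt{2} \omega}{2}} \sin{\left(\frac{17 \sqrt{2} \omega}{2} + \frac{\pi}{4} \right)}}{4913}

Case ω < 0 (upper half-plane, counterclockwise contour ⇒ F(ω) = +2πi·ΣRes):
  Res_{z = \frac{17 \sqrt{2}}{2} + \frac{17 \sqrt{2} i}{2}} g(z) = - \frac{\sqrt{2} \left(1 + i\right) e^{\frac{17 \sqrt{2} \omega \left(1 - i\right)}{2}}}{4913}
  Res_{z = - \frac{17 \sqrt{2}}{2} + \frac{17 \sqrt{2} i}{2}} g(z) = \frac{\sqrt{2} \left(1 - i\right) e^{\frac{17 \sqrt{2} \omega \left(1 + i\right)}{2}}}{4913}
  F(ω) = 2πi·ΣRes = - \frac{2 \sqrt{2} i \pi \left(\left(1 + i\right) e^{\frac{17 \sqrt{2} \omega \left(1 - i\right)}{2}} - \left(1 - i\right) e^{\frac{17 \sqrt{2} \omega \left(1 + i\right)}{2}}\right)}{4913} = \frac{8 \pi e^{\frac{17 \sqrt{2} \omega}{2}} \cos{\left(\frac{17 \sqrt{2} \omega}{2} + \frac{\pi}{4} \right)}}{4913}

Both cases combine into a single formula in |ω|:

F(ω) = \frac{8 \pi e^{- \frac{17 \sqrt{2} \left|{\omega}\right|}{2}} \sin{\left(\frac{17 \sqrt{2} \left|{\omega}\right|}{2} + \frac{\pi}{4} \right)}}{4913}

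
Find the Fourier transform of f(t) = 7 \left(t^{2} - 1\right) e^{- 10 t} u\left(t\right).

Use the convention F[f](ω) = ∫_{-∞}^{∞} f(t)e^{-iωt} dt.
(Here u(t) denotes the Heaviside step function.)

F(ω) = \frac{7 \left(2 i \omega - \left(i \omega + 10\right)^{3} + 20\right)}{\left(i \omega + 10\right)^{4}}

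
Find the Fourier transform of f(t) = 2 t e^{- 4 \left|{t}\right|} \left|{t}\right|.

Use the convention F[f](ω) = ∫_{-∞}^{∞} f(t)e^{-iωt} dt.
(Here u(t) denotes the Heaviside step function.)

F(ω) = \frac{8 i \omega \left(\omega^{2} - 48\right)}{\left(\omega^{2} + 16\right)^{3}}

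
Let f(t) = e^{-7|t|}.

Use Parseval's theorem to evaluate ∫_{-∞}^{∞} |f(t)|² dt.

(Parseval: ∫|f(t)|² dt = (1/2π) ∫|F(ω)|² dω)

∫|f(t)|² dt = \frac{1}{7}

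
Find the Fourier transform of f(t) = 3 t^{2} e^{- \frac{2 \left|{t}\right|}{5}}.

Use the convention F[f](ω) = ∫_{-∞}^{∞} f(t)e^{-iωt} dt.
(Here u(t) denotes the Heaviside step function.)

F(ω) = \frac{3000 \left(4 - 75 \omega^{2}\right)}{\left(25 \omega^{2} + 4\right)^{3}}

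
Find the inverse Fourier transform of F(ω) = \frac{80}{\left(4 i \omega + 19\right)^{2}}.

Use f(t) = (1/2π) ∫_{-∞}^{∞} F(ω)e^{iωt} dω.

f(t) = 5 t e^{- \frac{19 t}{4}} u\left(t\right)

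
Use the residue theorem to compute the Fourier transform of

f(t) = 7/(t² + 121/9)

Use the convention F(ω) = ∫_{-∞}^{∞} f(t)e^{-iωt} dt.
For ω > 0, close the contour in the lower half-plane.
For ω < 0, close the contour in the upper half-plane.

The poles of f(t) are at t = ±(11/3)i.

Let g(z) = f(z)e^{-iωz}; for large |z| the factor e^{-iωz} decays in the lower half-plane when ω > 0 and in the upper half-plane when ω < 0.

Case ω > 0 (lower half-plane, clockwise contour ⇒ F(ω) = -2πi·ΣRes):
  Res_{z = - \frac{11 i}{3}} g(z) = \frac{21 i e^{- \frac{11 \omega}{3}}}{22}
  F(ω) = -2πi·ΣRes = \frac{21 \pi e^{- \frac{11 \omega}{3}}}{11}

Case ω < 0 (upper half-plane, counterclockwise contour ⇒ F(ω) = +2πi·ΣRes):
  Res_{z = \frac{11 i}{3}} g(z) = - \frac{21 i e^{\frac{11 \omega}{3}}}{22}
  F(ω) = 2πi·ΣRes = \frac{21 \pi e^{\frac{11 \omega}{3}}}{11}

Both cases combine into a single formula in |ω|:

F(ω) = \frac{21 \pi e^{- \frac{11 \left|{\omega}\right|}{3}}}{11}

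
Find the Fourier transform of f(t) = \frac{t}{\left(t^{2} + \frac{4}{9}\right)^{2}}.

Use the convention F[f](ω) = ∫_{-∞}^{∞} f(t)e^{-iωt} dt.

F(ω) = - \frac{3 i \pi \omega e^{- \frac{2 \left|{\omega}\right|}{3}}}{4}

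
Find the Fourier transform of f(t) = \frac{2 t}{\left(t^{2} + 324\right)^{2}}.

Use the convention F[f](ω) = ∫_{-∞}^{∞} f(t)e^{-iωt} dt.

F(ω) = - \frac{i \pi \omega e^{- 18 \left|{\omega}\right|}}{18}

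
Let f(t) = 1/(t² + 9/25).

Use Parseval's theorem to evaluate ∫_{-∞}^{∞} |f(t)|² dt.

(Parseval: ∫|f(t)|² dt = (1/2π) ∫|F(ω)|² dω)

∫|f(t)|² dt = \frac{125 \pi}{54}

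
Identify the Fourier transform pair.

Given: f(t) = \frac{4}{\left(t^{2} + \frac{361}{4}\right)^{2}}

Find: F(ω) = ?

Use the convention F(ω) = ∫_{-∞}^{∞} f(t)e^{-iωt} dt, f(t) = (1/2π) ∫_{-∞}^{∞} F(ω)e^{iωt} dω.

F(ω) = \frac{8 \pi \left(19 \left|{\omega}\right| + 2\right) e^{- \frac{19 \left|{\omega}\right|}{2}}}{6859}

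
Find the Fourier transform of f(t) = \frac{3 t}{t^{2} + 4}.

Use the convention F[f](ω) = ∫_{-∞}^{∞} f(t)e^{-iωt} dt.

F(ω) = - 3 i \pi e^{- 2 \left|{\omega}\right|} \operatorname{sign}{\left(\omega \right)}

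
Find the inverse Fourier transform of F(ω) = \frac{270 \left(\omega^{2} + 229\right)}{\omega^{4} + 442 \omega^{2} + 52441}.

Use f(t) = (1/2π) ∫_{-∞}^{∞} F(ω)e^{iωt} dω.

f(t) = 9 e^{- 15 \left|{t}\right|} \cos{\left(2 \left|{t}\right| \right)}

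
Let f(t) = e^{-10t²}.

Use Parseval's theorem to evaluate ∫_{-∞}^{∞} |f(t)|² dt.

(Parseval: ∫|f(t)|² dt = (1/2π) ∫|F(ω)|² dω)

∫|f(t)|² dt = \frac{\sqrt{5} \sqrt{\pi}}{10}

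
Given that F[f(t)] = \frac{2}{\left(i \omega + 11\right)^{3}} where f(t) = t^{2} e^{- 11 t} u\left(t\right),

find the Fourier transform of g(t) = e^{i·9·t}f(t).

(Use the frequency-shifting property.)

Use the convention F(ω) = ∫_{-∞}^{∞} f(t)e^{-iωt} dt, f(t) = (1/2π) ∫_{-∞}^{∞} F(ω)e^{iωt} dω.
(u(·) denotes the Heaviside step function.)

F[g](ω) = \frac{2}{\left(i \left(\omega - 9\right) + 11\right)^{3}}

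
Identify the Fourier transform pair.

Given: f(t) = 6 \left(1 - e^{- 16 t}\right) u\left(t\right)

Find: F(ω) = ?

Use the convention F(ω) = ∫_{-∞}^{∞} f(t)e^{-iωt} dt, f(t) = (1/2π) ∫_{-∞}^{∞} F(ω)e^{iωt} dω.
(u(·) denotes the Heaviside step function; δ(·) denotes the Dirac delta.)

F(ω) = 6 \pi \delta\left(\omega\right) - \frac{96 i}{\omega \left(i \omega + 16\right)}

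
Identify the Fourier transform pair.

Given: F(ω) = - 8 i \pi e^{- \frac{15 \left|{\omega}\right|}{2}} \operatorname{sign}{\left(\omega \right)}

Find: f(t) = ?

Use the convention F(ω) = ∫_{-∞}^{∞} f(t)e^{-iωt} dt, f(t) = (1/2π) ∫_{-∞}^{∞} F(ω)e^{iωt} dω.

f(t) = \frac{8 t}{t^{2} + \frac{225}{4}}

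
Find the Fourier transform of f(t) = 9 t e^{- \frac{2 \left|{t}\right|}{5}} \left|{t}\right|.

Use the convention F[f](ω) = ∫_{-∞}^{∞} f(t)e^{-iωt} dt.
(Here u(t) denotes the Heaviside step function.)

F(ω) = \frac{22500 i \omega \left(25 \omega^{2} - 12\right)}{\left(25 \omega^{2} + 4\right)^{3}}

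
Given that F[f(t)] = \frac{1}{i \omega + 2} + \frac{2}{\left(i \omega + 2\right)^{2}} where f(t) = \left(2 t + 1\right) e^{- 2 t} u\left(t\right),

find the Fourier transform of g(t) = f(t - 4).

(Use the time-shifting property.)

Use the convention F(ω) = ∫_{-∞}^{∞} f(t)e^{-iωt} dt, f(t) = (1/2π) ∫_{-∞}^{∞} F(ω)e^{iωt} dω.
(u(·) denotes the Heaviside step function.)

F[g](ω) = \frac{\left(- i \omega - 4\right) e^{- 4 i \omega}}{\omega^{2} - 4 i \omega - 4}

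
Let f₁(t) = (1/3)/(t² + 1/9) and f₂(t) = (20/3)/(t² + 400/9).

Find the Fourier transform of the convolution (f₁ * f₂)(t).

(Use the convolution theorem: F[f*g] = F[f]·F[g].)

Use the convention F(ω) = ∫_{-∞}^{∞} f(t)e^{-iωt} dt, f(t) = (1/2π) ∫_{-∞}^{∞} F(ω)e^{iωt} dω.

F[f₁*f₂](ω) = \pi^{2} e^{- 7 \left|{\omega}\right|}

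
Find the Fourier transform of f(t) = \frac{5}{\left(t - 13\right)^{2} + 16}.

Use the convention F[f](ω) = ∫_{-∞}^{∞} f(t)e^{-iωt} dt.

F(ω) = \frac{5 \pi e^{- 13 i \omega - 4 \left|{\omega}\right|}}{4}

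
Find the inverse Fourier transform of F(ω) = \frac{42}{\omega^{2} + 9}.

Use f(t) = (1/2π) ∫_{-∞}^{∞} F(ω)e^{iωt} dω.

f(t) = 7 e^{- 3 \left|{t}\right|}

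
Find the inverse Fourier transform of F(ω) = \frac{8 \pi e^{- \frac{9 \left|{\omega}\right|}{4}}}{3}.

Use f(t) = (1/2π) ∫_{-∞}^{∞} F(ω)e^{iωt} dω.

f(t) = \frac{6}{t^{2} + \frac{81}{16}}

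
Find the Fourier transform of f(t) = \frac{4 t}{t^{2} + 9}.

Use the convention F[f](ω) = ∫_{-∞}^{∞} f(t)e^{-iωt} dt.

F(ω) = - 4 i \pi e^{- 3 \left|{\omega}\right|} \operatorname{sign}{\left(\omega \right)}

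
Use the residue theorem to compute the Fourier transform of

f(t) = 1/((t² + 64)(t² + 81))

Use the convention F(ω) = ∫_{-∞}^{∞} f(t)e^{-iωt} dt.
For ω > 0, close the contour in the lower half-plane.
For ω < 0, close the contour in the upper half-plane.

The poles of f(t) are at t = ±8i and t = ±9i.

Let g(z) = f(z)e^{-iωz}; for large |z| the factor e^{-iωz} decays in the lower half-plane when ω > 0 and in the upper half-plane when ω < 0.

Case ω > 0 (lower half-plane, clockwise contour ⇒ F(ω) = -2πi·ΣRes):
  Res_{z = - 8 i} g(z) = \frac{i e^{- 8 \omega}}{272}
  Res_{z = - 9 i} g(z) = - \frac{i e^{- 9 \omega}}{306}
  F(ω) = -2πi·ΣRes = \frac{\pi \left(9 e^{\omega} - 8\right) e^{- 9 \omega}}{1224}

Case ω < 0 (upper half-plane, counterclockwise contour ⇒ F(ω) = +2πi·ΣRes):
  Res_{z = 8 i} g(z) = - \frac{i e^{8 \omega}}{272}
  Res_{z = 9 i} g(z) = \frac{i e^{9 \omega}}{306}
  F(ω) = 2πi·ΣRes = \frac{\pi \left(9 - 8 e^{\omega}\right) e^{8 \omega}}{1224}

Both cases combine into a single formula in |ω|:

F(ω) = \frac{\pi \left(9 e^{\left|{\omega}\right|} - 8\right) e^{- 9 \left|{\omega}\right|}}{1224}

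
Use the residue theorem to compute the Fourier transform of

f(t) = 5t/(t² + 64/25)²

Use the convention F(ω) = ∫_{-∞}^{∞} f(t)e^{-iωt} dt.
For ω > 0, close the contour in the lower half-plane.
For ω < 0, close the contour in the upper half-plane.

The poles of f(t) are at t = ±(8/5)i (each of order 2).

Let g(z) = f(z)e^{-iωz}; for large |z| the factor e^{-iωz} decays in the lower half-plane when ω > 0 and in the upper half-plane when ω < 0.

Case ω > 0 (lower half-plane, clockwise contour ⇒ F(ω) = -2πi·ΣRes):
  Res_{z = - \frac{8 i}{5}} g(z) = \frac{25 \omega e^{- \frac{8 \omega}{5}}}{32} (pole of order 2)
  F(ω) = -2πi·ΣRes = - \frac{25 i \pi \omega e^{- \frac{8 \omega}{5}}}{16}

Case ω < 0 (upper half-plane, counterclockwise contour ⇒ F(ω) = +2πi·ΣRes):
  Res_{z = \frac{8 i}{5}} g(z) = - \frac{25 \omega e^{\frac{8 \omega}{5}}}{32} (pole of order 2)
  F(ω) = 2πi·ΣRes = - \frac{25 i \pi \omega e^{\frac{8 \omega}{5}}}{16}

Both cases combine into a single formula in |ω|:

F(ω) = - \frac{25 i \pi \omega e^{- \frac{8 \left|{\omega}\right|}{5}}}{16}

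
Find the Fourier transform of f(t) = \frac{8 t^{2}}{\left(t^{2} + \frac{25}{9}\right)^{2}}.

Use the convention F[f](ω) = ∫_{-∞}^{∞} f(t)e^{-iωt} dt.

F(ω) = \frac{4 \pi \left(3 - 5 \left|{\omega}\right|\right) e^{- \frac{5 \left|{\omega}\right|}{3}}}{5}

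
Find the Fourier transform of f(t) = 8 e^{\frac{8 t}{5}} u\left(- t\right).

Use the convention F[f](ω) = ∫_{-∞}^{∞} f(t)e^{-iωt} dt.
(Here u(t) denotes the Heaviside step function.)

F(ω) = - \frac{40}{5 i \omega - 8}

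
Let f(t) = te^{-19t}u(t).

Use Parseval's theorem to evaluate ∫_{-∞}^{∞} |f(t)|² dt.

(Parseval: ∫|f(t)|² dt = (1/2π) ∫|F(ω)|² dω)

∫|f(t)|² dt = \frac{1}{27436}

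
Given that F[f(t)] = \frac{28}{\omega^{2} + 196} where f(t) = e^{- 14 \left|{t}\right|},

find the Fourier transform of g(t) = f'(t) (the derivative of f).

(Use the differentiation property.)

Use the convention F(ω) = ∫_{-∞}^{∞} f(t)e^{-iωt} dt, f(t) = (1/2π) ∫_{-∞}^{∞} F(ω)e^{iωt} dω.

F[g](ω) = \frac{28 i \omega}{\omega^{2} + 196}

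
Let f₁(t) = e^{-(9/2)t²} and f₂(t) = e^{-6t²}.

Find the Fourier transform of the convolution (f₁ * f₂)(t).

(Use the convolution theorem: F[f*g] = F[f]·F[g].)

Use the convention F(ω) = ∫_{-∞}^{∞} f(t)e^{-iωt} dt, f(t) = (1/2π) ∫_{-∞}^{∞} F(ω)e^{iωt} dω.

F[f₁*f₂](ω) = \frac{\sqrt{3} \pi e^{- \frac{7 \omega^{2}}{72}}}{9}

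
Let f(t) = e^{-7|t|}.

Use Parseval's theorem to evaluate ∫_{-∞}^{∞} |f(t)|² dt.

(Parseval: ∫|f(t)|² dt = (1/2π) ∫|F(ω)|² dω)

∫|f(t)|² dt = \frac{1}{7}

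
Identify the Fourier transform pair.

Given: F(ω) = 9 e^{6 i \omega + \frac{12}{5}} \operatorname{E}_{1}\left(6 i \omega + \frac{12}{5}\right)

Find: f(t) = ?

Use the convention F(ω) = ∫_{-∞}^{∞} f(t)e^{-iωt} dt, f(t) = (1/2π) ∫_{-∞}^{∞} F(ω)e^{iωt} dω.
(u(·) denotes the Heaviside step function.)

f(t) = \frac{9 e^{- \frac{2 t}{5}} u\left(t\right)}{t + 6}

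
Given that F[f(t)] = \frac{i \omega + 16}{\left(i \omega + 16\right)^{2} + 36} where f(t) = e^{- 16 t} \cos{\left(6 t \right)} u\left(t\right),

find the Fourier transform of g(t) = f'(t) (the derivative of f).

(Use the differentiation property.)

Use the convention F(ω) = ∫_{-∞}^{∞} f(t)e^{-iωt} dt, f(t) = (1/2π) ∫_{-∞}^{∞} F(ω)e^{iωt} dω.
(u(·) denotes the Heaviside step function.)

F[g](ω) = \frac{i \omega \left(i \omega + 16\right)}{\left(i \omega + 16\right)^{2} + 36}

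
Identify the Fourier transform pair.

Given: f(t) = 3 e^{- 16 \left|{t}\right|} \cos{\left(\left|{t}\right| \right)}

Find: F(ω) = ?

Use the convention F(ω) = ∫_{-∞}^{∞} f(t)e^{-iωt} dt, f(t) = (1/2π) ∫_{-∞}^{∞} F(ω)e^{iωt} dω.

F(ω) = \frac{96 \left(\omega^{2} + 257\right)}{\omega^{4} + 510 \omega^{2} + 66049}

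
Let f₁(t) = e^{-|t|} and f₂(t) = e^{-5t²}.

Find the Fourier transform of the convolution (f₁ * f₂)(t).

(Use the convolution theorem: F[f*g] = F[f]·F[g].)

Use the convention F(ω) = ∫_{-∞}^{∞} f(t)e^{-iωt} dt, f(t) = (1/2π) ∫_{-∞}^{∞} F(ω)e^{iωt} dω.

F[f₁*f₂](ω) = \frac{2 \sqrt{5} \sqrt{\pi} e^{- \frac{\omega^{2}}{20}}}{5 \left(\omega^{2} + 1\right)}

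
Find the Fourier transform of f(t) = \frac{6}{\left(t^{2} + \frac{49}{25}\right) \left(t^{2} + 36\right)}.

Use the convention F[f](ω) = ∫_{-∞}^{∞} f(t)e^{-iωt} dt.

F(ω) = - \frac{25 \pi e^{- 6 \left|{\omega}\right|}}{851} + \frac{750 \pi e^{- \frac{7 \left|{\omega}\right|}{5}}}{5957}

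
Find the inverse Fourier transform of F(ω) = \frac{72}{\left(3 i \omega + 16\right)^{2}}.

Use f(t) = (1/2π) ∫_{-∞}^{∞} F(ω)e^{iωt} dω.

f(t) = 8 t e^{- \frac{16 t}{3}} u\left(t\right)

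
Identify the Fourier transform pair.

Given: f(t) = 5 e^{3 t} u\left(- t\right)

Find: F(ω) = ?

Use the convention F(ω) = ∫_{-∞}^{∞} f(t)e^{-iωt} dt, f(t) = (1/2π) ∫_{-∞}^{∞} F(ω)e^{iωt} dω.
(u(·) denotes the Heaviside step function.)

F(ω) = - \frac{5}{i \omega - 3}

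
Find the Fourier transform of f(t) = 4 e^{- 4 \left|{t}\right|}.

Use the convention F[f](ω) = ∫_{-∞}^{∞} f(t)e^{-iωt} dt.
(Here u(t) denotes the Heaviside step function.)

F(ω) = \frac{32}{\omega^{2} + 16}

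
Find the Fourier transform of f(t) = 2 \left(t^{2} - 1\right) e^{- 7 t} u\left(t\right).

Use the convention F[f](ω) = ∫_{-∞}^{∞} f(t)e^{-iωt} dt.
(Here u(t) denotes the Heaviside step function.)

F(ω) = \frac{2 \left(2 i \omega - \left(i \omega + 7\right)^{3} + 14\right)}{\left(i \omega + 7\right)^{4}}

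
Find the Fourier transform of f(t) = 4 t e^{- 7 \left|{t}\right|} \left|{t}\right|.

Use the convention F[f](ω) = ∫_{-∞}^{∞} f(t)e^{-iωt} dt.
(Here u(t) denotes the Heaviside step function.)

F(ω) = \frac{16 i \omega \left(\omega^{2} - 147\right)}{\left(\omega^{2} + 49\right)^{3}}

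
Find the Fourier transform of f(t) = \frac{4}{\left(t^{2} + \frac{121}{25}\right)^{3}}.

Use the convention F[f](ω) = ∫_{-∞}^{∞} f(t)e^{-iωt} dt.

F(ω) = \frac{125 \pi \left(121 \omega^{2} + 165 \left|{\omega}\right| + 75\right) e^{- \frac{11 \left|{\omega}\right|}{5}}}{322102}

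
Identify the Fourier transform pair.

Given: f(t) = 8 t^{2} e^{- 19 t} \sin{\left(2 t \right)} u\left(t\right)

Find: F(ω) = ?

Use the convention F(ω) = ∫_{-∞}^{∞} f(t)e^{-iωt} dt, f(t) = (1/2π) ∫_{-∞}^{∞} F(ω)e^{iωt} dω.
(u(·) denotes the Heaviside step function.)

F(ω) = \frac{32 \left(3 \left(i \omega + 19\right)^{2} - 4\right)}{\left(\left(i \omega + 19\right)^{2} + 4\right)^{3}}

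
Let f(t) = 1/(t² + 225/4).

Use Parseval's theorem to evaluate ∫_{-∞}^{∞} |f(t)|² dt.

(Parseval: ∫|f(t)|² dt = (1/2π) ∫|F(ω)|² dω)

∫|f(t)|² dt = \frac{4 \pi}{3375}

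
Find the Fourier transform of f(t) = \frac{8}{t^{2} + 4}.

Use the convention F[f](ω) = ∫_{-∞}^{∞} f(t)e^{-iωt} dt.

F(ω) = 4 \pi e^{- 2 \left|{\omega}\right|}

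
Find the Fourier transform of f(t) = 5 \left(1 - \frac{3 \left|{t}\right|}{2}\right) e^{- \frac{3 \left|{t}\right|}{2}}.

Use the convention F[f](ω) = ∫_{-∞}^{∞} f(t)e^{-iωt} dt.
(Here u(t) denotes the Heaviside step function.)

F(ω) = \frac{480 \omega^{2}}{\left(4 \omega^{2} + 9\right)^{2}}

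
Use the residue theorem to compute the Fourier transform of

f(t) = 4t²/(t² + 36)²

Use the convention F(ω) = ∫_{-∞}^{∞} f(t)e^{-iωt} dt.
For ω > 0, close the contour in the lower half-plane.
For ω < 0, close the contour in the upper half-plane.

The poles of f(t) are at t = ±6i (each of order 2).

Let g(z) = f(z)e^{-iωz}; for large |z| the factor e^{-iωz} decays in the lower half-plane when ω > 0 and in the upper half-plane when ω < 0.

Case ω > 0 (lower half-plane, clockwise contour ⇒ F(ω) = -2πi·ΣRes):
  Res_{z = - 6 i} g(z) = i \left(\frac{1}{6} - \omega\right) e^{- 6 \omega} (pole of order 2)
  F(ω) = -2πi·ΣRes = \frac{\pi \left(1 - 6 \omega\right) e^{- 6 \omega}}{3}

Case ω < 0 (upper half-plane, counterclockwise contour ⇒ F(ω) = +2πi·ΣRes):
  Res_{z = 6 i} g(z) = i \left(- \omega - \frac{1}{6}\right) e^{6 \omega} (pole of order 2)
  F(ω) = 2πi·ΣRes = \frac{\pi \left(6 \omega + 1\right) e^{6 \omega}}{3}

Both cases combine into a single formula in |ω|:

F(ω) = \frac{\pi \left(1 - 6 \left|{\omega}\right|\right) e^{- 6 \left|{\omega}\right|}}{3}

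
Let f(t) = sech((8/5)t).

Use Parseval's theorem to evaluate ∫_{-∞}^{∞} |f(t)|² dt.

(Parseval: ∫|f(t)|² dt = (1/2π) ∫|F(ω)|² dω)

∫|f(t)|² dt = \frac{5}{4}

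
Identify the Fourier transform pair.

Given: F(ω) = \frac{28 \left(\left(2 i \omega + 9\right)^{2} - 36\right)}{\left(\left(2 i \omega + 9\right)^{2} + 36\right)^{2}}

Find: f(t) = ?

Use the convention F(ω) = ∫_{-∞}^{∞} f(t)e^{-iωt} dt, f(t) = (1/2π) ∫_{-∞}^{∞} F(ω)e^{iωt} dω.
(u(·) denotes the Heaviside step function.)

f(t) = 7 t e^{- \frac{9 t}{2}} \cos{\left(3 t \right)} u\left(t\right)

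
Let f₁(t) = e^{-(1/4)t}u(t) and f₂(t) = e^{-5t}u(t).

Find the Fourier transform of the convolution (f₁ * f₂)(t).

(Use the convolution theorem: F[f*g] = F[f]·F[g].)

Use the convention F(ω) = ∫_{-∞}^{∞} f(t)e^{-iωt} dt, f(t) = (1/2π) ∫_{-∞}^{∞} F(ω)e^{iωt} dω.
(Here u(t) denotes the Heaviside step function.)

F[f₁*f₂](ω) = \frac{4}{\left(i \omega + 5\right) \left(4 i \omega + 1\right)}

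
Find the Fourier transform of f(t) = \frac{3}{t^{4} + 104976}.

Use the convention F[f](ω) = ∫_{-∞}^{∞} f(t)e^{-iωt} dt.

F(ω) = \frac{\pi e^{- 9 \sqrt{2} \left|{\omega}\right|} \sin{\left(9 \sqrt{2} \left|{\omega}\right| + \frac{\pi}{4} \right)}}{1944}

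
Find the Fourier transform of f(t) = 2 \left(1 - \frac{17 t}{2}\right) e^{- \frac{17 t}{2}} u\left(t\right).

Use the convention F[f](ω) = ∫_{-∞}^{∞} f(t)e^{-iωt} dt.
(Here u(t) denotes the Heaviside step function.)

F(ω) = \frac{8 i \omega}{- 4 \omega^{2} + 68 i \omega + 289}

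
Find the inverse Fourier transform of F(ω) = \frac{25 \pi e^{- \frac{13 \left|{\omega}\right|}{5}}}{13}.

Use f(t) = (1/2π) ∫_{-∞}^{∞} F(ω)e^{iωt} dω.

f(t) = \frac{5}{t^{2} + \frac{169}{25}}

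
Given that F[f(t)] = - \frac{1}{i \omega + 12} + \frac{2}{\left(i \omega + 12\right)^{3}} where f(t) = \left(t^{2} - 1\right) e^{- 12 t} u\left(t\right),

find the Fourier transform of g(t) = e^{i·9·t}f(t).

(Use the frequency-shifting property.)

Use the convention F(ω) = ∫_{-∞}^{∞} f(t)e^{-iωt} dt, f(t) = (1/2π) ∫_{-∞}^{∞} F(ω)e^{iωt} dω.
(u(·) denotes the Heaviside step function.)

F[g](ω) = \frac{2 i \left(\omega - 9\right) - \left(i \left(\omega - 9\right) + 12\right)^{3} + 24}{\left(i \left(\omega - 9\right) + 12\right)^{4}}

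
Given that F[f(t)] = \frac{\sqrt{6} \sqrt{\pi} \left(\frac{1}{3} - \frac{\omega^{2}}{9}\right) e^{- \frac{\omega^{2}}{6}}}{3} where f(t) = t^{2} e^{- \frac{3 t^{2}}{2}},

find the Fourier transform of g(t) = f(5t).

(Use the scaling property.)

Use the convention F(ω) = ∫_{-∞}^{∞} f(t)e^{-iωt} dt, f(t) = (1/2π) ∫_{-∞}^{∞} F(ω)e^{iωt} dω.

F[g](ω) = \frac{\sqrt{6} \sqrt{\pi} \left(75 - \omega^{2}\right) e^{- \frac{\omega^{2}}{150}}}{3375}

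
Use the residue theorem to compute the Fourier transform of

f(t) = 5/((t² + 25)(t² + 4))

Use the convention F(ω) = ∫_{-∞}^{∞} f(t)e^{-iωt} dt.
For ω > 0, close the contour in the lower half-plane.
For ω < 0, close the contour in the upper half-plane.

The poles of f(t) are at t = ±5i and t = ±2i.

Let g(z) = f(z)e^{-iωz}; for large |z| the factor e^{-iωz} decays in the lower half-plane when ω > 0 and in the upper half-plane when ω < 0.

Case ω > 0 (lower half-plane, clockwise contour ⇒ F(ω) = -2πi·ΣRes):
  Res_{z = - 5 i} g(z) = - \frac{i e^{- 5 \omega}}{42}
  Res_{z = - 2 i} g(z) = \frac{5 i e^{- 2 \omega}}{84}
  F(ω) = -2πi·ΣRes = \frac{\pi \left(5 e^{3 \omega} - 2\right) e^{- 5 \omega}}{42}

Case ω < 0 (upper half-plane, counterclockwise contour ⇒ F(ω) = +2πi·ΣRes):
  Res_{z = 5 i} g(z) = \frac{i e^{5 \omega}}{42}
  Res_{z = 2 i} g(z) = - \frac{5 i e^{2 \omega}}{84}
  F(ω) = 2πi·ΣRes = \frac{\pi \left(5 - 2 e^{3 \omega}\right) e^{2 \omega}}{42}

Both cases combine into a single formula in |ω|:

F(ω) = \frac{\pi \left(5 e^{3 \left|{\omega}\right|} - 2\right) e^{- 5 \left|{\omega}\right|}}{42}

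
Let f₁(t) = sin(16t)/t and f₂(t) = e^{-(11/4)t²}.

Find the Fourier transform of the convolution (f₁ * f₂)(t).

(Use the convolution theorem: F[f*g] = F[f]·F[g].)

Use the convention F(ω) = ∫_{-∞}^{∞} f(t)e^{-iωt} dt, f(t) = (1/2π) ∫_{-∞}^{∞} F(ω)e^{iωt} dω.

F[f₁*f₂](ω) = \begin{cases} \frac{2 \sqrt{11} \pi^{\frac{3}{2}} e^{- \frac{\omega^{2}}{11}}}{11} & \text{for}\: \omega > -16 \wedge \omega < 16 \\0 & \text{otherwise} \end{cases}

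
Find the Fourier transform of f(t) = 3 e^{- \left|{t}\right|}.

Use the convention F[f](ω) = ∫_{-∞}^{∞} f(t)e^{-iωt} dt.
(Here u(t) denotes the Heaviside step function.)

F(ω) = \frac{6}{\omega^{2} + 1}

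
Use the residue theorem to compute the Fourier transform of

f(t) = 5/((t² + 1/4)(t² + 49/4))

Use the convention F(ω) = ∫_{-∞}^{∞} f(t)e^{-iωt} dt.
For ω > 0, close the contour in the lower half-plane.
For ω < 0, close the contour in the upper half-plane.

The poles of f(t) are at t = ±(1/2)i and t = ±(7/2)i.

Let g(z) = f(z)e^{-iωz}; for large |z| the factor e^{-iωz} decays in the lower half-plane when ω > 0 and in the upper half-plane when ω < 0.

Case ω > 0 (lower half-plane, clockwise contour ⇒ F(ω) = -2πi·ΣRes):
  Res_{z = - \frac{i}{2}} g(z) = \frac{5 i e^{- \frac{\omega}{2}}}{12}
  Res_{z = - \frac{7 i}{2}} g(z) = - \frac{5 i e^{- \frac{7 \omega}{2}}}{84}
  F(ω) = -2πi·ΣRes = \frac{5 \pi \left(7 e^{3 \omega} - 1\right) e^{- \frac{7 \omega}{2}}}{42}

Case ω < 0 (upper half-plane, counterclockwise contour ⇒ F(ω) = +2πi·ΣRes):
  Res_{z = \frac{i}{2}} g(z) = - \frac{5 i e^{\frac{\omega}{2}}}{12}
  Res_{z = \frac{7 i}{2}} g(z) = \frac{5 i e^{\frac{7 \omega}{2}}}{84}
  F(ω) = 2πi·ΣRes = \frac{5 \pi \left(7 - e^{3 \omega}\right) e^{\frac{\omega}{2}}}{42}

Both cases combine into a single formula in |ω|:

F(ω) = \frac{5 \pi \left(7 e^{3 \left|{\omega}\right|} - 1\right) e^{- \frac{7 \left|{\omega}\right|}{2}}}{42}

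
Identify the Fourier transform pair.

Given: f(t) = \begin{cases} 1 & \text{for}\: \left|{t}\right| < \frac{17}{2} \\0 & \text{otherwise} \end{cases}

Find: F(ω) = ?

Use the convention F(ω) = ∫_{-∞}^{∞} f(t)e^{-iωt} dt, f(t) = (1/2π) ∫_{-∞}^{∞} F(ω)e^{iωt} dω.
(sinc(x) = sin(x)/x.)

F(ω) = 17 \operatorname{sinc}{\left(\frac{17 \omega}{2} \right)}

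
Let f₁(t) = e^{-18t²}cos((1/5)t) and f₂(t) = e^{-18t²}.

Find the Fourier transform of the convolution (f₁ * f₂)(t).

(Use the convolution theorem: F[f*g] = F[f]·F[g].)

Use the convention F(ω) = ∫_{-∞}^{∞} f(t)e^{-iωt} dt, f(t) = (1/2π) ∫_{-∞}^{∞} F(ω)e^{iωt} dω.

F[f₁*f₂](ω) = \frac{\pi \left(e^{\frac{\omega}{90}} + 1\right) e^{- \frac{\omega^{2}}{36} - \frac{\omega}{180} - \frac{1}{1800}}}{36}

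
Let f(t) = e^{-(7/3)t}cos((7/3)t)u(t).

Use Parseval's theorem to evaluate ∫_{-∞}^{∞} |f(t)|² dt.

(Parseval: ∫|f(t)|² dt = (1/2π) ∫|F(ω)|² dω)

∫|f(t)|² dt = \frac{9}{56}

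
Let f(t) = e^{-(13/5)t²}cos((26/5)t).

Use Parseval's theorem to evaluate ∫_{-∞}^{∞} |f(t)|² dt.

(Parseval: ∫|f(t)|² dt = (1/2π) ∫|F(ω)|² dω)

∫|f(t)|² dt = \frac{\sqrt{130} \sqrt{\pi} \left(1 + e^{\frac{26}{5}}\right)}{52 e^{\frac{26}{5}}}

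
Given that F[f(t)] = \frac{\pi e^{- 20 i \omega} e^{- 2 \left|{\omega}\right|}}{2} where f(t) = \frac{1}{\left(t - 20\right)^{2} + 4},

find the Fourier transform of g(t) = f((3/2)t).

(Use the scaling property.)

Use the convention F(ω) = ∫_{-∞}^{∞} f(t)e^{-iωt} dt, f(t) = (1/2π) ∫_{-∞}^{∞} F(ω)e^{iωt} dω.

F[g](ω) = \frac{\pi e^{- \frac{40 i \omega}{3} - \frac{4 \left|{\omega}\right|}{3}}}{3}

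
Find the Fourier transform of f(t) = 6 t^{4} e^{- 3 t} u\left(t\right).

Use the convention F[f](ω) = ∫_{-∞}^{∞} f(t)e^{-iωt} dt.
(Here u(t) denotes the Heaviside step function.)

F(ω) = \frac{144}{\left(i \omega + 3\right)^{5}}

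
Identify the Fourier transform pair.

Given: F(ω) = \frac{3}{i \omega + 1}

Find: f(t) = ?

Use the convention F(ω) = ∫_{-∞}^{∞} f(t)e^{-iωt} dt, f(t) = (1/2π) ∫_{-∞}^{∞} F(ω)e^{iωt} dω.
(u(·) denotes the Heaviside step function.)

f(t) = 3 e^{- t} u\left(t\right)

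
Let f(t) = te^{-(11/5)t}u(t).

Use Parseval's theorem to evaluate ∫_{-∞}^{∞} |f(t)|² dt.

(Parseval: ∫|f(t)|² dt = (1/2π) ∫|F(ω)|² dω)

∫|f(t)|² dt = \frac{125}{5324}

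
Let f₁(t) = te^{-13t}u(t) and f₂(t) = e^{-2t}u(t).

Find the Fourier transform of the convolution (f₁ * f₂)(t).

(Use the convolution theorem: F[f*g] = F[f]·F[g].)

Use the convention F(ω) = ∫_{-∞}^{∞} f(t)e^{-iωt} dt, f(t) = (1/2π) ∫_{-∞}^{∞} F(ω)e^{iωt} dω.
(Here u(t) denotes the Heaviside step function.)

F[f₁*f₂](ω) = \frac{1}{\left(i \omega + 2\right) \left(i \omega + 13\right)^{2}}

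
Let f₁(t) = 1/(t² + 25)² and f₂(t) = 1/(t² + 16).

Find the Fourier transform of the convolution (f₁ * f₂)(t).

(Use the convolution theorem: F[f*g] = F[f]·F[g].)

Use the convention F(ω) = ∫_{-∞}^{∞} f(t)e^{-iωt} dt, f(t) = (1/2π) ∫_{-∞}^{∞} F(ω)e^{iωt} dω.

F[f₁*f₂](ω) = \frac{\pi^{2} \left(5 \left|{\omega}\right| + 1\right) e^{- 9 \left|{\omega}\right|}}{1000}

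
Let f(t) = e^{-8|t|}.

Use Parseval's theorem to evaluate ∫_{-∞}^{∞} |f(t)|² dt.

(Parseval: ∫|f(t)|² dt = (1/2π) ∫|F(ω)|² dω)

∫|f(t)|² dt = \frac{1}{8}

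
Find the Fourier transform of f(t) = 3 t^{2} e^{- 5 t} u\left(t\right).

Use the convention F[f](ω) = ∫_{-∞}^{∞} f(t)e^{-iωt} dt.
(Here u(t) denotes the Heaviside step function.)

F(ω) = \frac{6}{\left(i \omega + 5\right)^{3}}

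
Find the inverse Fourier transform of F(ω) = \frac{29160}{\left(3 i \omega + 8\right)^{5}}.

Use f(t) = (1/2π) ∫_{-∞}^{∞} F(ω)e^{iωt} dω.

f(t) = 5 t^{4} e^{- \frac{8 t}{3}} u\left(t\right)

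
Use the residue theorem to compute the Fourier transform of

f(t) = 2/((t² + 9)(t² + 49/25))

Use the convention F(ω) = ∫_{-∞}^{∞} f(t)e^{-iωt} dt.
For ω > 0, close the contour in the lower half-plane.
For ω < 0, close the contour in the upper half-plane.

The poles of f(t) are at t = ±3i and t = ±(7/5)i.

Let g(z) = f(z)e^{-iωz}; for large |z| the factor e^{-iωz} decays in the lower half-plane when ω > 0 and in the upper half-plane when ω < 0.

Case ω > 0 (lower half-plane, clockwise contour ⇒ F(ω) = -2πi·ΣRes):
  Res_{z = - 3 i} g(z) = - \frac{25 i e^{- 3 \omega}}{528}
  Res_{z = - \frac{7 i}{5}} g(z) = \frac{125 i e^{- \frac{7 \omega}{5}}}{1232}
  F(ω) = -2πi·ΣRes = - \frac{25 \pi e^{- 3 \omega}}{264} + \frac{125 \pi e^{- \frac{7 \omega}{5}}}{616}

Case ω < 0 (upper half-plane, counterclockwise contour ⇒ F(ω) = +2πi·ΣRes):
  Res_{z = 3 i} g(z) = \frac{25 i e^{3 \omega}}{528}
  Res_{z = \frac{7 i}{5}} g(z) = - \frac{125 i e^{\frac{7 \omega}{5}}}{1232}
  F(ω) = 2πi·ΣRes = \frac{25 \pi \left(15 e^{\frac{7 \omega}{5}} - 7 e^{3 \omega}\right)}{1848}

Both cases combine into a single formula in |ω|:

F(ω) = - \frac{25 \pi e^{- 3 \left|{\omega}\right|}}{264} + \frac{125 \pi e^{- \frac{7 \left|{\omega}\right|}{5}}}{616}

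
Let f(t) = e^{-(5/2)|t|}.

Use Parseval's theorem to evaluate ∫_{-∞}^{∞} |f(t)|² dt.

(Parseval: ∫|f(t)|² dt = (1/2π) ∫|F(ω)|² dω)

∫|f(t)|² dt = \frac{2}{5}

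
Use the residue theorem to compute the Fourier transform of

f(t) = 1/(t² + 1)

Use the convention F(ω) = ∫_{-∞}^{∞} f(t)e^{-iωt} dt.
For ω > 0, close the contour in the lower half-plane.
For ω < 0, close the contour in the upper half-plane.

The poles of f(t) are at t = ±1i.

Let g(z) = f(z)e^{-iωz}; for large |z| the factor e^{-iωz} decays in the lower half-plane when ω > 0 and in the upper half-plane when ω < 0.

Case ω > 0 (lower half-plane, clockwise contour ⇒ F(ω) = -2πi·ΣRes):
  Res_{z = - i} g(z) = \frac{i e^{- \omega}}{2}
  F(ω) = -2πi·ΣRes = \pi e^{- \omega}

Case ω < 0 (upper half-plane, counterclockwise contour ⇒ F(ω) = +2πi·ΣRes):
  Res_{z = i} g(z) = - \frac{i e^{\omega}}{2}
  F(ω) = 2πi·ΣRes = \pi e^{\omega}

Both cases combine into a single formula in |ω|:

F(ω) = \pi e^{- \left|{\omega}\right|}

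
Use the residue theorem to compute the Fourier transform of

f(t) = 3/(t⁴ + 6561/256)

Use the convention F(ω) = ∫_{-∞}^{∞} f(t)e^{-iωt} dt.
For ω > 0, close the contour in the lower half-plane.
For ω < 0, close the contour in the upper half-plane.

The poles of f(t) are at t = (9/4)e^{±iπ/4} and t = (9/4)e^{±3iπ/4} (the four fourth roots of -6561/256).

Let g(z) = f(z)e^{-iωz}; for large |z| the factor e^{-iωz} decays in the lower half-plane when ω > 0 and in the upper half-plane when ω < 0.

Case ω > 0 (lower half-plane, clockwise contour ⇒ F(ω) = -2πi·ΣRes):
  Res_{z = - \frac{9 \sqrt{2}}{8} - \frac{9 \sqrt{2} i}{8}} g(z) = \frac{8 \sqrt{2} \left(1 + i\right) e^{\frac{9 \sqrt{2} \omega \left(-1 + i\right)}{8}}}{243}
  Res_{z = \frac{9 \sqrt{2}}{8} - \frac{9 \sqrt{2} i}{8}} g(z) = \frac{8 \sqrt{2} \left(-1 + i\right) e^{- \frac{9 \sqrt{2} \omega \left(1 + i\right)}{8}}}{243}
  F(ω) = -2πi·ΣRes = \frac{16 \sqrt{2} \pi \left(\left(1 - i\right) e^{\frac{9 \sqrt{2} i \omega}{4}} + 1 + i\right) e^{- \frac{9 \sqrt{2} \omega \left(1 + i\right)}{8}}}{243} = \frac{64 \pi e^{- \frac{9 \sqrt{2} \omega}{8}} \sin{\left(\frac{9 \sqrt{2} \omega}{8} + \frac{\pi}{4} \right)}}{243}

Case ω < 0 (upper half-plane, counterclockwise contour ⇒ F(ω) = +2πi·ΣRes):
  Res_{z = \frac{9 \sqrt{2}}{8} + \frac{9 \sqrt{2} i}{8}} g(z) = - \frac{8 \sqrt{2} \left(1 + i\right) e^{\frac{9 \sqrt{2} \omega \left(1 - i\right)}{8}}}{243}
  Res_{z = - \frac{9 \sqrt{2}}{8} + \frac{9 \sqrt{2} i}{8}} g(z) = \frac{8 \sqrt{2} \left(1 - i\right) e^{\frac{9 \sqrt{2} \omega \left(1 + i\right)}{8}}}{243}
  F(ω) = 2πi·ΣRes = - \frac{16 \sqrt{2} i \pi \left(\left(1 + i\right) e^{\frac{9 \sqrt{2} \omega \left(1 - i\right)}{8}} - \left(1 - i\right) e^{\frac{9 \sqrt{2} \omega \left(1 + i\right)}{8}}\right)}{243} = \frac{64 \pi e^{\frac{9 \sqrt{2} \omega}{8}} \cos{\left(\frac{9 \sqrt{2} \omega}{8} + \frac{\pi}{4} \right)}}{243}

Both cases combine into a single formula in |ω|:

F(ω) = \frac{64 \pi e^{- \frac{9 \sqrt{2} \left|{\omega}\right|}{8}} \sin{\left(\frac{9 \sqrt{2} \left|{\omega}\right|}{8} + \frac{\pi}{4} \right)}}{243}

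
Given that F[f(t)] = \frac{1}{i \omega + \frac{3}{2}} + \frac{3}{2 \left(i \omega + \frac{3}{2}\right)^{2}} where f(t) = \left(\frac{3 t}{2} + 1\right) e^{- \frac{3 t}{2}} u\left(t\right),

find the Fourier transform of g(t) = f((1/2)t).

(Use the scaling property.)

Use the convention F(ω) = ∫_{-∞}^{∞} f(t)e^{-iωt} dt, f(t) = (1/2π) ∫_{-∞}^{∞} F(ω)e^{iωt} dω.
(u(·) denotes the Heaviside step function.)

F[g](ω) = \frac{8 \left(- 2 i \omega - 3\right)}{16 \omega^{2} - 24 i \omega - 9}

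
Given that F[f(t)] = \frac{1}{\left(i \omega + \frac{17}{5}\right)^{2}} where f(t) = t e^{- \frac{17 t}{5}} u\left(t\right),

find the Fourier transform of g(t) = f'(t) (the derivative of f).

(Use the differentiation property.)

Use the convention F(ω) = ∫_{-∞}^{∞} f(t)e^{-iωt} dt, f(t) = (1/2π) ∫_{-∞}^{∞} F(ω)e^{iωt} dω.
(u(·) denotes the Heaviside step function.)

F[g](ω) = \frac{25 i \omega}{\left(5 i \omega + 17\right)^{2}}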